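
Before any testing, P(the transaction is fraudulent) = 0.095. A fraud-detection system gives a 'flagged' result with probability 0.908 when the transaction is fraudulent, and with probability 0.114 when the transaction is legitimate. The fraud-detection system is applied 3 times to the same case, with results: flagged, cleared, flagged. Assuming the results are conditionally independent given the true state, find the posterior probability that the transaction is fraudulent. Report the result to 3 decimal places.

With H the event that the transaction is fraudulent, the joint likelihood of the observed sequence is P(data|H) = 0.908·0.092·0.908 = 0.075851 and P(data|¬H) = 0.114·0.886·0.114 = 0.011514.
Bayes: P(H|data) = 0.095·0.075851 / (0.095·0.075851 + 0.905·0.011514) = 0.0072058/0.017626 = 0.4088.

Posterior P(H) ≈ 0.409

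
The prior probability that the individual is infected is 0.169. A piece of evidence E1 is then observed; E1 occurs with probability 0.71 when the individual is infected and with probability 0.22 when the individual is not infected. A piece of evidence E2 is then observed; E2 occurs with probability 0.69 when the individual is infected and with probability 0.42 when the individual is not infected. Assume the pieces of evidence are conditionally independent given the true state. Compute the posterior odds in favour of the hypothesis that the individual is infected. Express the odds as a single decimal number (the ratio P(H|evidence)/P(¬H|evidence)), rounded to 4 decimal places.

Posterior odds ≈ 1.0783

Prior odds = 0.169/(1−0.169) = 0.20337.
Likelihood ratio for E1 = 0.71/0.22 = 3.2273.
Likelihood ratio for E2 = 0.69/0.42 = 1.6429.
Posterior odds = prior odds × LR₁ × LR₂ = 1.0783.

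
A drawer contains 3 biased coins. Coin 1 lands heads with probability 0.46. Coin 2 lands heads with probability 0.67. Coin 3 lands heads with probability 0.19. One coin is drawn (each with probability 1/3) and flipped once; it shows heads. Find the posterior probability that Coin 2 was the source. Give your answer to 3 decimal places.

Posterior probability ≈ 0.508

Tabulate prior·likelihood by source: [1] prior 0.333333, lik 0.46, product 0.1533; [2] prior 0.333333, lik 0.67, product 0.2233; [3] prior 0.333333, lik 0.19, product 0.06333.
Normalizing constant = 0.44000; the posterior for Coin 2 is its product over the sum, 0.2233/0.44000 = 0.508.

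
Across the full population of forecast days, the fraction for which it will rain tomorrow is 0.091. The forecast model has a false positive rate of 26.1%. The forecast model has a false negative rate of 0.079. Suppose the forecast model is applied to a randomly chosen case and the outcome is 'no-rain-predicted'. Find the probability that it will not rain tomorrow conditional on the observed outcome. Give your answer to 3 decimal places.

P(¬H | E) ≈ 0.989

Let H be the event that it will rain tomorrow. P(H) = 0.091, so P(¬H) = 0.909. With E the 'no-rain-predicted' result, P(E|H) = 0.079 and P(E|¬H) = 0.739.
P(E) = 0.079·0.091 + 0.739·0.909 = 0.0071890 + 0.67175 = 0.67894.
By Bayes' theorem, P(H|E) = 0.0071890 / 0.67894 = 0.011. Hence P(¬H|E) = 1 − 0.011 = 0.989.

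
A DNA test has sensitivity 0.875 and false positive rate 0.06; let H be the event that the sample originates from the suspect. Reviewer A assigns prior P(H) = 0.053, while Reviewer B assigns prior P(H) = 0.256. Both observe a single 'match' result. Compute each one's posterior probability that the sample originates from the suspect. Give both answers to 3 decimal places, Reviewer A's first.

P('+'|H) = 0.875, P('+'|¬H) = 0.06.
Reviewer A: numerator 0.875·0.053 = 0.046375; evidence = 0.046375+0.06·0.947 = 0.10319; posterior = 0.449.
Reviewer B: numerator 0.875·0.256 = 0.22400; evidence = 0.22400+0.06·0.744 = 0.26864; posterior = 0.834.

Reviewer A: 0.449; Reviewer B: 0.834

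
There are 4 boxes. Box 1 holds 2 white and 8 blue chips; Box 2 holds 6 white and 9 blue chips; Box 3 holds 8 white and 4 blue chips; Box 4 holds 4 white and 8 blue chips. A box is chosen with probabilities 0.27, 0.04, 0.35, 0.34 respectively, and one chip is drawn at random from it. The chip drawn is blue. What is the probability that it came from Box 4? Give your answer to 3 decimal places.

Tabulate prior·likelihood by source: [1] prior 0.27, lik 0.8, product 0.2160; [2] prior 0.04, lik 0.6, product 0.02400; [3] prior 0.35, lik 0.3333, product 0.1167; [4] prior 0.34, lik 0.6667, product 0.2267.
Normalizing constant = 0.58333; the posterior for Box 4 is its product over the sum, 0.2267/0.58333 = 0.389.

Posterior probability ≈ 0.389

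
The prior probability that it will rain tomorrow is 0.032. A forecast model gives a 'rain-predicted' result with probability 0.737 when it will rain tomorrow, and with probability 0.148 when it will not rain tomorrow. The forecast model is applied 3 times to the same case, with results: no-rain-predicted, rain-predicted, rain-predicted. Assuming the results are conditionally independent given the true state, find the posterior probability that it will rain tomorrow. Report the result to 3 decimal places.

With H the event that it will rain tomorrow, the joint likelihood of the observed sequence is P(data|H) = 0.263·0.737·0.737 = 0.14285 and P(data|¬H) = 0.852·0.148·0.148 = 0.018662.
Bayes: P(H|data) = 0.032·0.14285 / (0.032·0.14285 + 0.968·0.018662) = 0.0045713/0.022636 = 0.2019.

Posterior P(H) ≈ 0.202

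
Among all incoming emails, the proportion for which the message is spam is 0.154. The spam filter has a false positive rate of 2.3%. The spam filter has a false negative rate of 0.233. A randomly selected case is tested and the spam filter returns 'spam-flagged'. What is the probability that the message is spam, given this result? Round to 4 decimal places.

Let H be the event that the message is spam. P(H) = 0.154, so P(¬H) = 0.846. With E the 'spam-flagged' result, P(E|H) = 0.767 and P(E|¬H) = 0.023.
P(E) = 0.767·0.154 + 0.023·0.846 = 0.11812 + 0.019458 = 0.13758.
By Bayes' theorem, P(H|E) = 0.11812 / 0.13758 = 0.8586.

P(H | E) ≈ 0.8586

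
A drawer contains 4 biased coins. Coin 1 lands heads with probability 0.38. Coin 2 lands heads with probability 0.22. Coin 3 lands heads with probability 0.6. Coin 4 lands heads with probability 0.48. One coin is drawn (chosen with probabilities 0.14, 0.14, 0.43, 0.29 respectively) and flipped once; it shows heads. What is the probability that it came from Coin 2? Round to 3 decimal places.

Tabulate prior·likelihood by source: [1] prior 0.14, lik 0.38, product 0.05320; [2] prior 0.14, lik 0.22, product 0.03080; [3] prior 0.43, lik 0.6, product 0.2580; [4] prior 0.29, lik 0.48, product 0.1392.
Normalizing constant = 0.48120; the posterior for Coin 2 is its product over the sum, 0.03080/0.48120 = 0.064.

Posterior probability ≈ 0.064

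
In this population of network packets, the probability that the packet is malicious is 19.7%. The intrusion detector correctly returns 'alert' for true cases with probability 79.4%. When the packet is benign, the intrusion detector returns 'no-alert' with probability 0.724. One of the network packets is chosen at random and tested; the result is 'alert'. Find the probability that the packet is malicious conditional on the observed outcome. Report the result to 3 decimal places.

P(H | E) ≈ 0.414

Write H for 'the packet is malicious'. Prior odds H:¬H = 0.197/0.803 = 0.24533. For the 'alert' outcome, the likelihood ratio is 0.794/0.276 = 2.8768.
Posterior odds = 0.24533 × 2.8768 = 0.70577, so P(H|E) = 0.70577/(1+0.70577) = 0.414.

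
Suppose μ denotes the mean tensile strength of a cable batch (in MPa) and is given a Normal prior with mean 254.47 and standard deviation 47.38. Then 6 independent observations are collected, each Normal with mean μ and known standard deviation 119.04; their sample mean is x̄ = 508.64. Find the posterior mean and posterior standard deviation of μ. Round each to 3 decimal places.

With known σ, the Normal prior is conjugate. Weight on the data is w = (n/σ²)/(n/σ² + 1/τ₀²) = 0.00042341/(0.00042341+0.00044546) = 0.48731.
Posterior mean = w·x̄ + (1−w)·μ₀ = 0.48731·508.64 + 0.51269·254.47 = 378.330. Posterior variance = 1/(0.00042341+0.00044546) = 1150.91, so SD = 33.925.

Posterior mean ≈ 378.330; posterior SD ≈ 33.925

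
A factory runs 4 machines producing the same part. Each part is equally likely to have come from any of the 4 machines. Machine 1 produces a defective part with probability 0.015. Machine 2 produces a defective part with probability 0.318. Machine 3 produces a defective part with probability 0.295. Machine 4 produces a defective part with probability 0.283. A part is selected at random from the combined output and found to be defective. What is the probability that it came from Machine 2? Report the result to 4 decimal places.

Posterior probability ≈ 0.3491

P(defective|M1) = 0.015; P(defective|M2) = 0.318; P(defective|M3) = 0.295; P(defective|M4) = 0.283.
Prior × likelihood for each source: 0.25·0.015=0.003750, 0.25·0.318=0.07950, 0.25·0.295=0.07375, 0.25·0.283=0.07075. Summing gives P(defective) = 0.22775.
P(Machine 2 | defective) = 0.07950 / 0.22775 = 0.3491.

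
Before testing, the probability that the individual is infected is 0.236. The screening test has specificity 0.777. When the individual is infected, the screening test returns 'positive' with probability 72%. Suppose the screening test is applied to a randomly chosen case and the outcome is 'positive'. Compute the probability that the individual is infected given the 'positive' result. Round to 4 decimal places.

Let H be the event that the individual is infected. P(H) = 0.236, so P(¬H) = 0.764. With E the 'positive' result, P(E|H) = 0.72 and P(E|¬H) = 0.223.
P(E) = 0.72·0.236 + 0.223·0.764 = 0.16992 + 0.17037 = 0.34029.
By Bayes' theorem, P(H|E) = 0.16992 / 0.34029 = 0.4993.

P(H | E) ≈ 0.4993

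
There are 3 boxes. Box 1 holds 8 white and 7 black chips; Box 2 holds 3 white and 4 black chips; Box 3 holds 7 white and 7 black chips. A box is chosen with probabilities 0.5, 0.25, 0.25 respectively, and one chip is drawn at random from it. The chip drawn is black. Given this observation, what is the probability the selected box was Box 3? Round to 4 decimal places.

Posterior probability ≈ 0.2494

P(black|Box 1) = 0.4667; P(black|Box 2) = 0.5714; P(black|Box 3) = 0.5.
Prior × likelihood for each source: 0.5·0.4667=0.2333, 0.25·0.5714=0.1429, 0.25·0.5=0.1250. Summing gives P(black) = 0.50119.
P(Box 3 | black) = 0.1250 / 0.50119 = 0.2494.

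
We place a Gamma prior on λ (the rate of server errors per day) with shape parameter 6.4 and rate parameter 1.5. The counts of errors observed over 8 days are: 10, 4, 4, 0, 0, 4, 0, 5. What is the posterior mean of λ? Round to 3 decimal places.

Posterior mean ≈ 3.516

The Poisson likelihood adds the total count to the shape and the number of exposure periods to the rate. Here ∑xᵢ = 27 and n = 8, so shape 6.4→33.4 and rate 1.5→9.5.
E[λ | data] = 33.4/9.5 = 3.516.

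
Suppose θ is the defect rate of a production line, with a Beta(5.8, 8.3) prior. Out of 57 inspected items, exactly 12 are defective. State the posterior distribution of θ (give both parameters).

Posterior: Beta(17.8, 53.3)

The binomial likelihood is conjugate to the Beta prior: with 12 successes and 45 failures, the posterior is Beta(5.8+12, 8.3+45) = Beta(17.8, 53.3).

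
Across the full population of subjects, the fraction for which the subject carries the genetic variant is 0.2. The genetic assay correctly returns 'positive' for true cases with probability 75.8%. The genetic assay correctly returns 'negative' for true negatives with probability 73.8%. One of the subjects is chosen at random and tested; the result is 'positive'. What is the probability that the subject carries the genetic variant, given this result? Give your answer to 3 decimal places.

Let H be the event that the subject carries the genetic variant. P(H) = 0.2, so P(¬H) = 0.8. With E the 'positive' result, P(E|H) = 0.758 and P(E|¬H) = 0.262.
P(E) = 0.758·0.2 + 0.262·0.8 = 0.15160 + 0.20960 = 0.36120.
By Bayes' theorem, P(H|E) = 0.15160 / 0.36120 = 0.420.

P(H | E) ≈ 0.420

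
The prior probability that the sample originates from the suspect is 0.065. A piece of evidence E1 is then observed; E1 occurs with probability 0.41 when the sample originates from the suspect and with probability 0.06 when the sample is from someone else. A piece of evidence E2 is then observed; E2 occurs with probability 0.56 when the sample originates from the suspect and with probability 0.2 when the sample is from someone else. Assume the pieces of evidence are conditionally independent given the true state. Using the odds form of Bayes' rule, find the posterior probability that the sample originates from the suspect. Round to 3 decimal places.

Prior odds = 0.065/(1−0.065) = 0.069519.
Likelihood ratio for E1 = 0.41/0.06 = 6.8333.
Likelihood ratio for E2 = 0.56/0.2 = 2.8000.
Posterior odds = prior odds × LR₁ × LR₂ = 1.3301.
Posterior probability = odds/(1+odds) = 1.3301/2.3301 = 0.571.

Posterior probability ≈ 0.571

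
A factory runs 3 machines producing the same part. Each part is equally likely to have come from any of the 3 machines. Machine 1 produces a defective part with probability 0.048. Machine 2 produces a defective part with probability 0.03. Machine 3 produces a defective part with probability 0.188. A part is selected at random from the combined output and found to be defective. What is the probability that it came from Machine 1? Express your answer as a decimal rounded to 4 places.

Posterior probability ≈ 0.1805

P(defective|M1) = 0.048; P(defective|M2) = 0.03; P(defective|M3) = 0.188.
Prior × likelihood for each source: 0.333333·0.048=0.01600, 0.333333·0.03=0.01000, 0.333333·0.188=0.06267. Summing gives P(defective) = 0.088667.
P(Machine 1 | defective) = 0.01600 / 0.088667 = 0.1805.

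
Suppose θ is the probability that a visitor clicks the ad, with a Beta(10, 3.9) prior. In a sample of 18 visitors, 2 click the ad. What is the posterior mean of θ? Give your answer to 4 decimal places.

Posterior mean ≈ 0.3762

The binomial likelihood is conjugate to the Beta prior: with 2 successes and 16 failures, the posterior is Beta(10+2, 3.9+16) = Beta(12, 19.9).
Posterior mean = α/(α+β) = 12/31.9 = 0.3762.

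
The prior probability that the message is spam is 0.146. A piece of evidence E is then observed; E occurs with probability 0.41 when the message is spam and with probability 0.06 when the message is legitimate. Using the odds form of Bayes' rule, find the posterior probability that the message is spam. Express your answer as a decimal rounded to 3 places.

Prior odds = 0.146/(1−0.146) = 0.17096.
Likelihood ratio for E = 0.41/0.06 = 6.8333.
Posterior odds = prior odds × LR = 1.1682.
Posterior probability = odds/(1+odds) = 1.1682/2.1682 = 0.539.

Posterior probability ≈ 0.539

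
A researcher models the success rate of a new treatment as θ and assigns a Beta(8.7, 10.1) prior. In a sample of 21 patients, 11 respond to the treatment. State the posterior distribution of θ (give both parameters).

Observing 11 successes and 10 failures updates Beta(8.7, 10.1) by adding the success and failure counts to the two shape parameters: α = 8.7+11 = 19.7, β = 10.1+10 = 20.1.

Posterior: Beta(19.7, 20.1)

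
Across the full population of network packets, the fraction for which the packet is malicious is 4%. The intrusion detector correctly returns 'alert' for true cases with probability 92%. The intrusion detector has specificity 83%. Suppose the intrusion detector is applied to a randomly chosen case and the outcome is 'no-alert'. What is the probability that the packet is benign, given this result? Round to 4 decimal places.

P(¬H | E) ≈ 0.9960

Let H be the event that the packet is malicious. P(H) = 0.04, so P(¬H) = 0.96. With E the 'no-alert' result, P(E|H) = 0.08 and P(E|¬H) = 0.83.
P(E) = 0.08·0.04 + 0.83·0.96 = 0.0032000 + 0.79680 = 0.80000.
By Bayes' theorem, P(H|E) = 0.0032000 / 0.80000 = 0.0040. Hence P(¬H|E) = 1 − 0.0040 = 0.9960.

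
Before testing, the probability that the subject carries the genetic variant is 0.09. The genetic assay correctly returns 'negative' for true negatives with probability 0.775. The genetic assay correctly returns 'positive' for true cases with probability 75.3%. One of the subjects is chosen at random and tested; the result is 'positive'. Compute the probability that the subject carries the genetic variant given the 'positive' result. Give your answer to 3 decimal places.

P(H | E) ≈ 0.249

Write H for 'the subject carries the genetic variant'. Prior odds H:¬H = 0.09/0.91 = 0.098901. For the 'positive' outcome, the likelihood ratio is 0.753/0.225 = 3.3467.
Posterior odds = 0.098901 × 3.3467 = 0.33099, so P(H|E) = 0.33099/(1+0.33099) = 0.249.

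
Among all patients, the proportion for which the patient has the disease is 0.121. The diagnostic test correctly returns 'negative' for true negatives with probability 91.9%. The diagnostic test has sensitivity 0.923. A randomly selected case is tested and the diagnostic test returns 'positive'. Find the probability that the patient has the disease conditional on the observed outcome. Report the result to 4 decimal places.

Write H for 'the patient has the disease'. Prior odds H:¬H = 0.121/0.879 = 0.13766. For the 'positive' outcome, the likelihood ratio is 0.923/0.081 = 11.395.
Posterior odds = 0.13766 × 11.395 = 1.5686, so P(H|E) = 1.5686/(1+1.5686) = 0.6107.

P(H | E) ≈ 0.6107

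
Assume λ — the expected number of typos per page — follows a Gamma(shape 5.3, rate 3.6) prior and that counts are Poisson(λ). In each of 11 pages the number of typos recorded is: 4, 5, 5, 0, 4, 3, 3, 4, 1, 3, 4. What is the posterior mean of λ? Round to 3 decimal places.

Posterior mean ≈ 2.829

Total count ∑xᵢ = 36 over n = 11 pages.
Gamma is conjugate to the Poisson likelihood: posterior is Gamma(shape = 5.3+36 = 41.3, rate = 3.6+11 = 14.6).
Posterior mean = shape/rate = 41.3/14.6 = 2.829.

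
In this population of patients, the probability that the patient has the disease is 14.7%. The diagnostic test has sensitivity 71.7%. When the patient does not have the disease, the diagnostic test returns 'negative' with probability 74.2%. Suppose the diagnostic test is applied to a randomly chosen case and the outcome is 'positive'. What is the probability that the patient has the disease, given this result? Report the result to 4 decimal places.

Write H for 'the patient has the disease'. Prior odds H:¬H = 0.147/0.853 = 0.17233. For the 'positive' outcome, the likelihood ratio is 0.717/0.258 = 2.7791.
Posterior odds = 0.17233 × 2.7791 = 0.47893, so P(H|E) = 0.47893/(1+0.47893) = 0.3238.

P(H | E) ≈ 0.3238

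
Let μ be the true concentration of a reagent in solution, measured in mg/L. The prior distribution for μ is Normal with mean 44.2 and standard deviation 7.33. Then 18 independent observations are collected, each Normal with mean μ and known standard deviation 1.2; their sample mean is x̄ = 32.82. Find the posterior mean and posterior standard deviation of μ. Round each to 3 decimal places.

With known σ, the Normal prior is conjugate. Weight on the data is w = (n/σ²)/(n/σ² + 1/τ₀²) = 12.5000/(12.5000+0.0186120) = 0.99851.
Posterior mean = w·x̄ + (1−w)·μ₀ = 0.99851·32.82 + 0.0014867·44.2 = 32.837. Posterior variance = 1/(12.5000+0.0186120) = 0.0798811, so SD = 0.283.

Posterior mean ≈ 32.837; posterior SD ≈ 0.283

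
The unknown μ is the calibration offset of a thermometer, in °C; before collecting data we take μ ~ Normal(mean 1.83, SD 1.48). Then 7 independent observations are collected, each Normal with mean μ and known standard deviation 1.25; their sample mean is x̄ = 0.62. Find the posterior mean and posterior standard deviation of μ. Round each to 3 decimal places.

Prior precision 1/τ₀² = 1/1.48² = 0.456538; data precision n/σ² = 7/1.25² = 4.48000.
Posterior precision = 0.456538 + 4.48000 = 4.93654, giving posterior SD = 1/√4.93654 = 0.450.
Posterior mean = (0.456538·1.83 + 4.48000·0.62) / 4.93654 = 0.732.

Posterior mean ≈ 0.732; posterior SD ≈ 0.450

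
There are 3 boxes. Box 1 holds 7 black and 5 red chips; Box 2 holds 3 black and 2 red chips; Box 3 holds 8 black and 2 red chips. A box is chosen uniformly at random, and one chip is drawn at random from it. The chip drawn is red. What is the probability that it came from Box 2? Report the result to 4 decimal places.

P(red|Box 1) = 0.4167; P(red|Box 2) = 0.4; P(red|Box 3) = 0.2.
Prior × likelihood for each source: 0.333333·0.4167=0.1389, 0.333333·0.4=0.1333, 0.333333·0.2=0.06667. Summing gives P(red) = 0.33889.
P(Box 2 | red) = 0.1333 / 0.33889 = 0.3934.

Posterior probability ≈ 0.3934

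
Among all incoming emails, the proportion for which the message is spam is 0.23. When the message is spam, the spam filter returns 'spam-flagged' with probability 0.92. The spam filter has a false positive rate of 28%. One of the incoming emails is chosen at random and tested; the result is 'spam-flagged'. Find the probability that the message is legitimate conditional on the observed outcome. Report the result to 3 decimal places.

P(¬H | E) ≈ 0.505

Let H be the event that the message is spam. P(H) = 0.23, so P(¬H) = 0.77. With E the 'spam-flagged' result, P(E|H) = 0.92 and P(E|¬H) = 0.28.
P(E) = 0.92·0.23 + 0.28·0.77 = 0.21160 + 0.21560 = 0.42720.
By Bayes' theorem, P(H|E) = 0.21160 / 0.42720 = 0.495. Hence P(¬H|E) = 1 − 0.495 = 0.505.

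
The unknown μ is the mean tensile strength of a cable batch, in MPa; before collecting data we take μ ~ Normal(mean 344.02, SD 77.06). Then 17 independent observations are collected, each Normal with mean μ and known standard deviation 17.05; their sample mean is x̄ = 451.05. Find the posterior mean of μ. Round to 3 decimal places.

Posterior mean ≈ 450.743

With known σ, the Normal prior is conjugate. Weight on the data is w = (n/σ²)/(n/σ² + 1/τ₀²) = 0.0584790/(0.0584790+0.00016840) = 0.99713.
Posterior mean = w·x̄ + (1−w)·μ₀ = 0.99713·451.05 + 0.0028714·344.02 = 450.743.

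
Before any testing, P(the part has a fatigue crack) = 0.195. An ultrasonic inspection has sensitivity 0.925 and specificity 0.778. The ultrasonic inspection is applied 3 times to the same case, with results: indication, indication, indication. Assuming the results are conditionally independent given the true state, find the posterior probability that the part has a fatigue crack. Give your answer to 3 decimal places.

Posterior P(H) ≈ 0.946

With H the event that the part has a fatigue crack, the joint likelihood of the observed sequence is P(data|H) = 0.925·0.925·0.925 = 0.79145 and P(data|¬H) = 0.222·0.222·0.222 = 0.010941.
Bayes: P(H|data) = 0.195·0.79145 / (0.195·0.79145 + 0.805·0.010941) = 0.15433/0.16314 = 0.9460.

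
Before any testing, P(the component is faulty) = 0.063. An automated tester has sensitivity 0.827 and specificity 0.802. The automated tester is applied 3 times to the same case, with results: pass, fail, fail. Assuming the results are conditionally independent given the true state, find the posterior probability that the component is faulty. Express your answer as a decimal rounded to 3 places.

Let H be the event that the component is faulty; start with P(H) = 0.063. P('fail'|H) = 0.827, P('fail'|¬H) = 0.198.
Update on result 1 ('pass'): P(H) ← 0.173·0.0630 / (0.173·0.0630 + 0.802·0.9370) = 0.010899/0.76237 = 0.0143.
Update on result 2 ('fail'): P(H) ← 0.827·0.0143 / (0.827·0.0143 + 0.198·0.9857) = 0.011823/0.20699 = 0.0571.
Update on result 3 ('fail'): P(H) ← 0.827·0.0571 / (0.827·0.0571 + 0.198·0.9429) = 0.047236/0.23393 = 0.2019.

Posterior P(H) ≈ 0.202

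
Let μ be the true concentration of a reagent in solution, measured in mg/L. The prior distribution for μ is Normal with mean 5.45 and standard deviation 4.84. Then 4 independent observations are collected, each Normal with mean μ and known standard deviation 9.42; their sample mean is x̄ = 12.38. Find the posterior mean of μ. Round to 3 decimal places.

Prior precision 1/τ₀² = 1/4.84² = 0.0426883; data precision n/σ² = 4/9.42² = 0.0450773.
Posterior precision = 0.0426883 + 0.0450773 = 0.0877657.
Posterior mean = (0.0426883·5.45 + 0.0450773·12.38) / 0.0877657 = 9.009.

Posterior mean ≈ 9.009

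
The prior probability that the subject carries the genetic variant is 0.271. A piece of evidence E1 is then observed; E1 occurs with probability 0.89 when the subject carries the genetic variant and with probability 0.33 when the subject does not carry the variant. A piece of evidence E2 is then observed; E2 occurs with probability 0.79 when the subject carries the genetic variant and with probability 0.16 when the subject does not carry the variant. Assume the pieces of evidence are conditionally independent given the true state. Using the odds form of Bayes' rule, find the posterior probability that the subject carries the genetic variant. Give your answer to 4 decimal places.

Prior odds = 0.271/(1−0.271) = 0.37174.
Likelihood ratio for E1 = 0.89/0.33 = 2.6970.
Likelihood ratio for E2 = 0.79/0.16 = 4.9375.
Posterior odds = prior odds × LR₁ × LR₂ = 4.9502.
Posterior probability = odds/(1+odds) = 4.9502/5.9502 = 0.8319.

Posterior probability ≈ 0.8319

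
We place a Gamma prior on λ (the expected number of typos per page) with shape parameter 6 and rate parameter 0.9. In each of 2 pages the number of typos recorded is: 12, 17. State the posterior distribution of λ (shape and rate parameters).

Posterior: Gamma(shape=35, rate=2.9)

The Poisson likelihood adds the total count to the shape and the number of exposure periods to the rate. Here ∑xᵢ = 29 and n = 2, so shape 6→35 and rate 0.9→2.9.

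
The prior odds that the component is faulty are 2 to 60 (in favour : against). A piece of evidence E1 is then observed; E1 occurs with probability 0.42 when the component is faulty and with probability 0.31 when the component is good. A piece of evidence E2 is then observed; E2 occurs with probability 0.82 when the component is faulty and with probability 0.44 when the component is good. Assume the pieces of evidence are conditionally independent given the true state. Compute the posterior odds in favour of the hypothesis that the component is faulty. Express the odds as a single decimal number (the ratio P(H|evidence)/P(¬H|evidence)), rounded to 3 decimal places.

Posterior odds ≈ 0.084

Prior odds = 2/60 = 0.033333. In log-odds, ln(0.033333) = -3.4012.
Add log likelihood ratios: ln(1.3548) + ln(1.8636) = 0.92621.
Posterior log-odds = -2.4750, so posterior odds = exp(-2.4750) = 0.084164.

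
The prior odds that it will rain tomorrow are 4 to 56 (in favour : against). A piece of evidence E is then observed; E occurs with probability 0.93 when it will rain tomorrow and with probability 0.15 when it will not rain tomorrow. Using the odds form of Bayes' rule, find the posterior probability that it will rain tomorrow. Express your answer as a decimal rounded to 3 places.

Posterior probability ≈ 0.307

Prior odds = 4/56 = 0.071429. In log-odds, ln(0.071429) = -2.6391.
Add log likelihood ratio: ln(6.2000) = 1.8245.
Posterior log-odds = -0.81451, so posterior odds = exp(-0.81451) = 0.44286. Converting, P(H|E) = 0.44286/1.4429 = 0.307.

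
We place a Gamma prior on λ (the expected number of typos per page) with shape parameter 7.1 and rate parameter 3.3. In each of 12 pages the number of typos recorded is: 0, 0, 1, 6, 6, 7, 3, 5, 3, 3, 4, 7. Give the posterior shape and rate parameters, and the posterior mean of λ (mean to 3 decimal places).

Posterior: Gamma(shape=52.1, rate=15.3); mean ≈ 3.405

The Poisson likelihood adds the total count to the shape and the number of exposure periods to the rate. Here ∑xᵢ = 45 and n = 12, so shape 7.1→52.1 and rate 3.3→15.3.
Posterior mean = shape/rate = 52.1/15.3 = 3.405.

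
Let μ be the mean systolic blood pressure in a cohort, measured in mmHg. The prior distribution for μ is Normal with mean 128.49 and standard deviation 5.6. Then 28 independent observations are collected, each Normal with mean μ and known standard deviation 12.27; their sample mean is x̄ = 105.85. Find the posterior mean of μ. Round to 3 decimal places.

Posterior mean ≈ 109.164

With known σ, the Normal prior is conjugate. Weight on the data is w = (n/σ²)/(n/σ² + 1/τ₀²) = 0.185981/(0.185981+0.0318878) = 0.85364.
Posterior mean = w·x̄ + (1−w)·μ₀ = 0.85364·105.85 + 0.14636·128.49 = 109.164.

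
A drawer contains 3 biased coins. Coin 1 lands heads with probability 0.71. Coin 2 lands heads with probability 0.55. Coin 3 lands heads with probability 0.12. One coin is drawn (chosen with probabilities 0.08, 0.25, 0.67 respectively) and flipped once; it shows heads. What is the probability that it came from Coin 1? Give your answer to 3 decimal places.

Tabulate prior·likelihood by source: [1] prior 0.08, lik 0.71, product 0.05680; [2] prior 0.25, lik 0.55, product 0.1375; [3] prior 0.67, lik 0.12, product 0.08040.
Normalizing constant = 0.27470; the posterior for Coin 1 is its product over the sum, 0.05680/0.27470 = 0.207.

Posterior probability ≈ 0.207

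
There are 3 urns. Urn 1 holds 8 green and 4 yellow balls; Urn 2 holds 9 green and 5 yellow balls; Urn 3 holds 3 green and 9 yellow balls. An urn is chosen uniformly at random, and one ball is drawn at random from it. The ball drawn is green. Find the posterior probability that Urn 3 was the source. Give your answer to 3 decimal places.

Posterior probability ≈ 0.160

P(green|Urn 1) = 0.6667; P(green|Urn 2) = 0.6429; P(green|Urn 3) = 0.25.
Prior × likelihood for each source: 0.333333·0.6667=0.2222, 0.333333·0.6429=0.2143, 0.333333·0.25=0.08333. Summing gives P(green) = 0.51984.
P(Urn 3 | green) = 0.08333 / 0.51984 = 0.160.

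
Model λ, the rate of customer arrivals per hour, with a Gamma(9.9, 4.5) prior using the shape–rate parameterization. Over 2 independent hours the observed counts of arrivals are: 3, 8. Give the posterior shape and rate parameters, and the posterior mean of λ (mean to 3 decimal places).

Total count ∑xᵢ = 11 over n = 2 hours.
Gamma is conjugate to the Poisson likelihood: posterior is Gamma(shape = 9.9+11 = 20.9, rate = 4.5+2 = 6.5).
Posterior mean = shape/rate = 20.9/6.5 = 3.215.

Posterior: Gamma(shape=20.9, rate=6.5); mean ≈ 3.215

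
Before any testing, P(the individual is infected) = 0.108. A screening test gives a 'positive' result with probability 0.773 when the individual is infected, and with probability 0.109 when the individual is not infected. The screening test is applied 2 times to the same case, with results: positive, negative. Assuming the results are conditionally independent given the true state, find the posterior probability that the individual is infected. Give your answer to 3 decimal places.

Posterior P(H) ≈ 0.179

Let H be the event that the individual is infected; start with P(H) = 0.108. P('positive'|H) = 0.773, P('positive'|¬H) = 0.109.
Update on result 1 ('positive'): P(H) ← 0.773·0.1080 / (0.773·0.1080 + 0.109·0.8920) = 0.083484/0.18071 = 0.4620.
Update on result 2 ('negative'): P(H) ← 0.227·0.4620 / (0.227·0.4620 + 0.891·0.5380) = 0.10487/0.58425 = 0.1795.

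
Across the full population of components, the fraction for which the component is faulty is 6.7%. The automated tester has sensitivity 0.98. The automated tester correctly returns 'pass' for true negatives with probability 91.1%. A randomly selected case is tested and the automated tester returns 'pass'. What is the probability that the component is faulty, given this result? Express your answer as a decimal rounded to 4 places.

P(H | E) ≈ 0.0016

Let H be the event that the component is faulty. P(H) = 0.067, so P(¬H) = 0.933. With E the 'pass' result, P(E|H) = 0.02 and P(E|¬H) = 0.911.
P(E) = 0.02·0.067 + 0.911·0.933 = 0.0013400 + 0.84996 = 0.85130.
By Bayes' theorem, P(H|E) = 0.0013400 / 0.85130 = 0.0016.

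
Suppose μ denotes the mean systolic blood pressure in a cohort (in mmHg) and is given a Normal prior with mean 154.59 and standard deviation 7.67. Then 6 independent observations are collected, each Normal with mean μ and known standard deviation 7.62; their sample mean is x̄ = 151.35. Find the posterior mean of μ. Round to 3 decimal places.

Posterior mean ≈ 151.808

Prior precision 1/τ₀² = 1/7.67² = 0.0169984; data precision n/σ² = 6/7.62² = 0.103334.
Posterior precision = 0.0169984 + 0.103334 = 0.120332.
Posterior mean = (0.0169984·154.59 + 0.103334·151.35) / 0.120332 = 151.808.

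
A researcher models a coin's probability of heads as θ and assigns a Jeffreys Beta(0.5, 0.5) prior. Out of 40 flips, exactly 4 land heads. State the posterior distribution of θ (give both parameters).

Observing 4 successes and 36 failures updates Beta(0.5, 0.5) by adding the success and failure counts to the two shape parameters: α = 0.5+4 = 4.5, β = 0.5+36 = 36.5.

Posterior: Beta(4.5, 36.5)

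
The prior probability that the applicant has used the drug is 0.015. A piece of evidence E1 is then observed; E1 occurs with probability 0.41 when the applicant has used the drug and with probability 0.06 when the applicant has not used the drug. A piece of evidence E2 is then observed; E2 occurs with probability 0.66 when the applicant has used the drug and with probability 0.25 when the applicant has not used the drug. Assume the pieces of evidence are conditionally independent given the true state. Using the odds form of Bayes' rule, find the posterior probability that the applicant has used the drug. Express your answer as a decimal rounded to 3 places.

Posterior probability ≈ 0.216

Prior odds = 0.015/(1−0.015) = 0.015228. In log-odds, ln(0.015228) = -4.1846.
Add log likelihood ratios: ln(6.8333) + ln(2.6400) = 2.8926.
Posterior log-odds = -1.2920, so posterior odds = exp(-1.2920) = 0.27472. Converting, P(H|E) = 0.27472/1.2747 = 0.216.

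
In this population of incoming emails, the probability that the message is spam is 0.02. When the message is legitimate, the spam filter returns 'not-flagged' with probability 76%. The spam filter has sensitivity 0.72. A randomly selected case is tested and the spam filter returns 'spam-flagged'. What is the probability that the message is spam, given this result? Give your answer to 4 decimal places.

Write H for 'the message is spam'. Prior odds H:¬H = 0.02/0.98 = 0.020408. For the 'spam-flagged' outcome, the likelihood ratio is 0.72/0.24 = 3.0000.
Posterior odds = 0.020408 × 3.0000 = 0.061224, so P(H|E) = 0.061224/(1+0.061224) = 0.0577.

P(H | E) ≈ 0.0577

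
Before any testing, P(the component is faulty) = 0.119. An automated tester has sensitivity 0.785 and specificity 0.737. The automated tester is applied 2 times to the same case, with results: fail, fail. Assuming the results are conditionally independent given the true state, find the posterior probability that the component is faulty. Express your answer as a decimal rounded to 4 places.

Posterior P(H) ≈ 0.5461

Let H be the event that the component is faulty; start with P(H) = 0.119. P('fail'|H) = 0.785, P('fail'|¬H) = 0.263.
Update on result 1 ('fail'): P(H) ← 0.785·0.1190 / (0.785·0.1190 + 0.263·0.8810) = 0.093415/0.32512 = 0.2873.
Update on result 2 ('fail'): P(H) ← 0.785·0.2873 / (0.785·0.2873 + 0.263·0.7127) = 0.22555/0.41298 = 0.5461.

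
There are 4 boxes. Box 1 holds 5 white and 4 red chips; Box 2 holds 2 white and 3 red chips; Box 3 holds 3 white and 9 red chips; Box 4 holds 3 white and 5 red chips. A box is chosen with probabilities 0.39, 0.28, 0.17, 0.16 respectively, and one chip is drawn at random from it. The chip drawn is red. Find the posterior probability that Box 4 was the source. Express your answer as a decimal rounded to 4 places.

Posterior probability ≈ 0.1758

P(red|Box 1) = 0.4444; P(red|Box 2) = 0.6; P(red|Box 3) = 0.75; P(red|Box 4) = 0.625.
Prior × likelihood for each source: 0.39·0.4444=0.1733, 0.28·0.6=0.1680, 0.17·0.75=0.1275, 0.16·0.625=0.1000. Summing gives P(red) = 0.56883.
P(Box 4 | red) = 0.1000 / 0.56883 = 0.1758.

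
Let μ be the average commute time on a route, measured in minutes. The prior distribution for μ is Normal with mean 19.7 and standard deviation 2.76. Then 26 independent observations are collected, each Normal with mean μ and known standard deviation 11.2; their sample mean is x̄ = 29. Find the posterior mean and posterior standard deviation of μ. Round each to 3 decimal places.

With known σ, the Normal prior is conjugate. Weight on the data is w = (n/σ²)/(n/σ² + 1/τ₀²) = 0.207270/(0.207270+0.131275) = 0.61224.
Posterior mean = w·x̄ + (1−w)·μ₀ = 0.61224·29 + 0.38776·19.7 = 25.394. Posterior variance = 1/(0.207270+0.131275) = 2.95381, so SD = 1.719.

Posterior mean ≈ 25.394; posterior SD ≈ 1.719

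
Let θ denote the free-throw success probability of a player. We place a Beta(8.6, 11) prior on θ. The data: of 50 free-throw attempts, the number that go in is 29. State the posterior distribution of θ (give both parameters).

Observing 29 successes and 21 failures updates Beta(8.6, 11) by adding the success and failure counts to the two shape parameters: α = 8.6+29 = 37.6, β = 11+21 = 32.

Posterior: Beta(37.6, 32)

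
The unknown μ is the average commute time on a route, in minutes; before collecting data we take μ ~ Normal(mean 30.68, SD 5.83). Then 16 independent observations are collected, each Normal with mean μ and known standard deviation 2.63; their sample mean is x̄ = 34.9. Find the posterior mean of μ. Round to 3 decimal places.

Posterior mean ≈ 34.847

With known σ, the Normal prior is conjugate. Weight on the data is w = (n/σ²)/(n/σ² + 1/τ₀²) = 2.31317/(2.31317+0.0294214) = 0.98744.
Posterior mean = w·x̄ + (1−w)·μ₀ = 0.98744·34.9 + 0.012559·30.68 = 34.847.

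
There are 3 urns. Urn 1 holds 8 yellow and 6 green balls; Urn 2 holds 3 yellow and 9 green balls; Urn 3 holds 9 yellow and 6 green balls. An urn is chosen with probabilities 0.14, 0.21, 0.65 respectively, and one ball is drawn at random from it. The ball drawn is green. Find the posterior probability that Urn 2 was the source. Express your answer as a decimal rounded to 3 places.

P(green|Urn 1) = 0.4286; P(green|Urn 2) = 0.75; P(green|Urn 3) = 0.4.
Prior × likelihood for each source: 0.14·0.4286=0.06000, 0.21·0.75=0.1575, 0.65·0.4=0.2600. Summing gives P(green) = 0.47750.
P(Urn 2 | green) = 0.1575 / 0.47750 = 0.330.

Posterior probability ≈ 0.330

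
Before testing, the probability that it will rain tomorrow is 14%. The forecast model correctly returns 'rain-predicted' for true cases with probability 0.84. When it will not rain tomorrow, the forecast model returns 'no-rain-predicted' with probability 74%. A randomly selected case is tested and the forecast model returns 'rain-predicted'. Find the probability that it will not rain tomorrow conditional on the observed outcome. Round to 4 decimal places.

Let H be the event that it will rain tomorrow. P(H) = 0.14, so P(¬H) = 0.86. With E the 'rain-predicted' result, P(E|H) = 0.84 and P(E|¬H) = 0.26.
P(E) = 0.84·0.14 + 0.26·0.86 = 0.11760 + 0.22360 = 0.34120.
By Bayes' theorem, P(H|E) = 0.11760 / 0.34120 = 0.3447. Hence P(¬H|E) = 1 − 0.3447 = 0.6553.

P(¬H | E) ≈ 0.6553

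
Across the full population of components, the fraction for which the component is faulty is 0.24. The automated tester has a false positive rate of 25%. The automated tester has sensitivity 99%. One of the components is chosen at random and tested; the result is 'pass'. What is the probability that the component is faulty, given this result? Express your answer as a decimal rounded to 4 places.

P(H | E) ≈ 0.0042

Write H for 'the component is faulty'. Prior odds H:¬H = 0.24/0.76 = 0.31579. For the 'pass' outcome, the likelihood ratio is 0.01/0.75 = 0.013333.
Posterior odds = 0.31579 × 0.013333 = 0.0042105, so P(H|E) = 0.0042105/(1+0.0042105) = 0.0042.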